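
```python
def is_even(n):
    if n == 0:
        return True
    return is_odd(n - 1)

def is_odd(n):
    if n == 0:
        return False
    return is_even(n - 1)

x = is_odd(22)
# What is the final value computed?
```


is_odd(22)
= is_even(21)
= is_odd(20)
= is_even(19)
= is_odd(18)
= is_even(17)
= is_odd(16)
= is_even(15)
= is_odd(14)
= is_even(13)
= is_odd(12)
= is_even(11)
= is_odd(10)
= is_even(9)
= is_odd(8)
= is_even(7)
= is_odd(6)
= is_even(5)
= is_odd(4)
= is_even(3)
= is_odd(2)
= is_even(1)
= is_odd(0)
n == 0: return False
= False


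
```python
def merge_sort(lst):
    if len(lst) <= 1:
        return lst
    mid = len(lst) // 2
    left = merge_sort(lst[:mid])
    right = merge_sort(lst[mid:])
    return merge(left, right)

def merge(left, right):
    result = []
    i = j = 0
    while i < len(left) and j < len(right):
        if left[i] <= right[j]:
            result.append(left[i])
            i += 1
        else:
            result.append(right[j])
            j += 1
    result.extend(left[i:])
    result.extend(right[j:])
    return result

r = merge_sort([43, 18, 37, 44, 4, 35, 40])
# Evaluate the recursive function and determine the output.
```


merge_sort([43, 18, 37, 44, 4, 35, 40])
Split into [43, 18, 37] and [44, 4, 35, 40]
Left sorted: [18, 37, 43]
Right sorted: [4, 35, 40, 44]
Merge [18, 37, 43] and [4, 35, 40, 44]
= [4, 18, 35, 37, 40, 43, 44]


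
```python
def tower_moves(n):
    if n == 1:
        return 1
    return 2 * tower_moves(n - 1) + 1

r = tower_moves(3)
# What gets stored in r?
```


tower_moves(3)
= 2 * tower_moves(2) + 1
= 2 * (2 * tower_moves(1) + 1) + 1
Now compute bottom-up:
tower_moves(1) = 1
tower_moves(2) = 2 * 1 + 1 = 3
tower_moves(3) = 2 * 3 + 1 = 7
= 7


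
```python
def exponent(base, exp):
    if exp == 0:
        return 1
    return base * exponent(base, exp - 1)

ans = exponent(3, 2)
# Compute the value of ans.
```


exponent(3, 2)
= 3 * exponent(3, 1)
= 3 * 3 * exponent(3, 0)
= 3 * 3 * 1
= 9


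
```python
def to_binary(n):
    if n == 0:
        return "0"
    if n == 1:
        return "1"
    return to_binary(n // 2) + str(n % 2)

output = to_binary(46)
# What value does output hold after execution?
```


to_binary(46)
= to_binary(23) + "0"
= to_binary(11) + "1" + "0"
= to_binary(5) + "1" + "1" + "0"
= to_binary(2) + "1" + "1" + "1" + "0"
= to_binary(1) + "0" + "1" + "1" + "1" + "0"
= "1" + "0" + "1" + "1" + "1" + "0"
= "101110"


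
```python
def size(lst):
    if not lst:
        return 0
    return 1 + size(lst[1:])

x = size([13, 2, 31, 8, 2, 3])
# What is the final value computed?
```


size([13, 2, 31, 8, 2, 3])
= 1 + size([2, 31, 8, 2, 3])
= 1 + 1 + size([31, 8, 2, 3])
= 1 + 1 + 1 + size([8, 2, 3])
= 1 + 1 + 1 + 1 + size([2, 3])
= 1 + 1 + 1 + 1 + 1 + size([3])
= 1 + 1 + 1 + 1 + 1 + 1 + size([])
= 1 + 1 + 1 + 1 + 1 + 1 + 0
= 6


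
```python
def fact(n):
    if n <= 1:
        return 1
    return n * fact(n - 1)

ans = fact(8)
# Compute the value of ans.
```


fact(8)
= 8 * fact(7)
= 8 * 7 * fact(6)
= 8 * 7 * 6 * fact(5)
= 8 * 7 * 6 * 5 * fact(4)
= 8 * 7 * 6 * 5 * 4 * fact(3)
= 8 * 7 * 6 * 5 * 4 * 3 * fact(2)
= 8 * 7 * 6 * 5 * 4 * 3 * 2 * fact(1)
= 8 * 7 * 6 * 5 * 4 * 3 * 2 * 1
= 40320


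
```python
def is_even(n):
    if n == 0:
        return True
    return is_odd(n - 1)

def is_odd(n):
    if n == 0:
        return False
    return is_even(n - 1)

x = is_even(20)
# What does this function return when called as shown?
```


is_even(20)
= is_odd(19)
= is_even(18)
= is_odd(17)
= is_even(16)
= is_odd(15)
= is_even(14)
= is_odd(13)
= is_even(12)
= is_odd(11)
= is_even(10)
= is_odd(9)
= is_even(8)
= is_odd(7)
= is_even(6)
= is_odd(5)
= is_even(4)
= is_odd(3)
= is_even(2)
= is_odd(1)
= is_even(0)
n == 0: return True
= True


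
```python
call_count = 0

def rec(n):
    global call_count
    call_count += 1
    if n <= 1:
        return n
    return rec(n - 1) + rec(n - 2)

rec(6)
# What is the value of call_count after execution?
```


rec(6) calls rec(5) and rec(4); each non-base call branches into two more.
Let C(k) = total number of calls made by rec(k), including the call to rec(k) itself.
Base cases: C(0) = 1, C(1) = 1
Recurrence: C(k) = 1 + C(k-1) + C(k-2)
  C(2) = 1 + C(1) + C(0) = 1 + 1 + 1 = 3
  C(3) = 1 + C(2) + C(1) = 1 + 3 + 1 = 5
  C(4) = 1 + C(3) + C(2) = 1 + 5 + 3 = 9
  C(5) = 1 + C(4) + C(3) = 1 + 9 + 5 = 15
  C(6) = 1 + C(5) + C(4) = 1 + 15 + 9 = 25
Total calls = C(6) = 25


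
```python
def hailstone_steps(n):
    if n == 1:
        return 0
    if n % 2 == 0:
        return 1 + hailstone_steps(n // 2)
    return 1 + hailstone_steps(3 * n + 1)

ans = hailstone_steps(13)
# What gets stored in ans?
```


hailstone_steps(13)
13 is odd -> 3*13+1 = 40 -> hailstone_steps(40)
40 is even -> hailstone_steps(20)
20 is even -> hailstone_steps(10)
10 is even -> hailstone_steps(5)
5 is odd -> 3*5+1 = 16 -> hailstone_steps(16)
16 is even -> hailstone_steps(8)
8 is even -> hailstone_steps(4)
4 is even -> hailstone_steps(2)
2 is even -> hailstone_steps(1)
Reached 1 after 9 steps
= 9


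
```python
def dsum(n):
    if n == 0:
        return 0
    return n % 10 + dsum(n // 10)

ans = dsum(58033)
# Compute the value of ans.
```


dsum(58033)
= 3 + dsum(5803)
= 3 + 3 + dsum(580)
= 3 + 3 + 0 + dsum(58)
= 3 + 3 + 0 + 8 + dsum(5)
= 3 + 3 + 0 + 8 + 5 + dsum(0)
= 3 + 3 + 0 + 8 + 5 + 0
= 19


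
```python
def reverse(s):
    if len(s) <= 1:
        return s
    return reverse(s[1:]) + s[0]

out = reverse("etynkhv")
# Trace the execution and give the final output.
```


reverse("etynkhv")
= reverse("tynkhv") + "e"
= reverse("ynkhv") + "t" + "e"
= reverse("nkhv") + "y" + "t" + "e"
= reverse("khv") + "n" + "y" + "t" + "e"
= reverse("hv") + "k" + "n" + "y" + "t" + "e"
= reverse("v") + "h" + "k" + "n" + "y" + "t" + "e"
= "v" + "h" + "k" + "n" + "y" + "t" + "e"
= "vhknyte"


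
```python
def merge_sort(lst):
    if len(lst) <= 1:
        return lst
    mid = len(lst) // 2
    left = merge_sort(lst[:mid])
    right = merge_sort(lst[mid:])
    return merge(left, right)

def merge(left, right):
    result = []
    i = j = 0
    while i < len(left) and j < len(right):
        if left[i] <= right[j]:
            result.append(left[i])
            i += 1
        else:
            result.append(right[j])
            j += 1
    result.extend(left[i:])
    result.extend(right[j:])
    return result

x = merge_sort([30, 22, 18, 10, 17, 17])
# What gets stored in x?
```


merge_sort([30, 22, 18, 10, 17, 17])
Split into [30, 22, 18] and [10, 17, 17]
Left sorted: [18, 22, 30]
Right sorted: [10, 17, 17]
Merge [18, 22, 30] and [10, 17, 17]
= [10, 17, 17, 18, 22, 30]


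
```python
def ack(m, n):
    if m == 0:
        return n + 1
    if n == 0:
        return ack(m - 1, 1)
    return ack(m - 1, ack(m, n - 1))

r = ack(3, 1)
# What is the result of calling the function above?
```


ack(3, 1)
= ack(2, ack(3, 0))
First compute ack(3, 0) = 5
= ack(2, 5)
= 13


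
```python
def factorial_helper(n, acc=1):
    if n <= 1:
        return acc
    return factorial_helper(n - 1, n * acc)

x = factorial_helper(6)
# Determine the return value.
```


factorial_helper(6, 1)
= factorial_helper(5, 6 * 1) = factorial_helper(5, 6)
= factorial_helper(4, 5 * 6) = factorial_helper(4, 30)
= factorial_helper(3, 4 * 30) = factorial_helper(3, 120)
= factorial_helper(2, 3 * 120) = factorial_helper(2, 360)
= factorial_helper(1, 2 * 360) = factorial_helper(1, 720)
n <= 1, return acc = 720


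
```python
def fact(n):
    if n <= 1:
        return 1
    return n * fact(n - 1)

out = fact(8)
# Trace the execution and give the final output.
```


fact(8)
= 8 * fact(7)
= 8 * 7 * fact(6)
= 8 * 7 * 6 * fact(5)
= 8 * 7 * 6 * 5 * fact(4)
= 8 * 7 * 6 * 5 * 4 * fact(3)
= 8 * 7 * 6 * 5 * 4 * 3 * fact(2)
= 8 * 7 * 6 * 5 * 4 * 3 * 2 * fact(1)
= 8 * 7 * 6 * 5 * 4 * 3 * 2 * 1
= 40320


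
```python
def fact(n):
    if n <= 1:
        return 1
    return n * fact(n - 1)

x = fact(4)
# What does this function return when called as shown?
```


fact(4)
= 4 * fact(3)
= 4 * 3 * fact(2)
= 4 * 3 * 2 * fact(1)
= 4 * 3 * 2 * 1
= 24


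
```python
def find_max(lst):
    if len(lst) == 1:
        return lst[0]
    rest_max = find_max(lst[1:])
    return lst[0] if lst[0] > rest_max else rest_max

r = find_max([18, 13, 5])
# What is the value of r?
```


find_max([18, 13, 5])
= compare 18 with find_max([13, 5])
= compare 13 with find_max([5])
Base: find_max([5]) = 5
compare 13 with 5: max = 13
compare 18 with 13: max = 18
= 18


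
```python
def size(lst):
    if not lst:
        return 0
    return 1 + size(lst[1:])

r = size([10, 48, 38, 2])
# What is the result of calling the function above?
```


size([10, 48, 38, 2])
= 1 + size([48, 38, 2])
= 1 + 1 + size([38, 2])
= 1 + 1 + 1 + size([2])
= 1 + 1 + 1 + 1 + size([])
= 1 + 1 + 1 + 1 + 0
= 4


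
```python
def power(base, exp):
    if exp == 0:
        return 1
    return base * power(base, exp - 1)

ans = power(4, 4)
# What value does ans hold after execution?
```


power(4, 4)
= 4 * power(4, 3)
= 4 * 4 * power(4, 2)
= 4 * 4 * 4 * power(4, 1)
= 4 * 4 * 4 * 4 * power(4, 0)
= 4 * 4 * 4 * 4 * 1
= 256


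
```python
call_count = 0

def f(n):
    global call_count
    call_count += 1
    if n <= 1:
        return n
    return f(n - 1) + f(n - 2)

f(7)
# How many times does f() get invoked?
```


f(7) calls f(6) and f(5); each non-base call branches into two more.
Let C(k) = total number of calls made by f(k), including the call to f(k) itself.
Base cases: C(0) = 1, C(1) = 1
Recurrence: C(k) = 1 + C(k-1) + C(k-2)
  C(2) = 1 + C(1) + C(0) = 1 + 1 + 1 = 3
  C(3) = 1 + C(2) + C(1) = 1 + 3 + 1 = 5
  C(4) = 1 + C(3) + C(2) = 1 + 5 + 3 = 9
  C(5) = 1 + C(4) + C(3) = 1 + 9 + 5 = 15
  C(6) = 1 + C(5) + C(4) = 1 + 15 + 9 = 25
  C(7) = 1 + C(6) + C(5) = 1 + 25 + 15 = 41
Total calls = C(7) = 41


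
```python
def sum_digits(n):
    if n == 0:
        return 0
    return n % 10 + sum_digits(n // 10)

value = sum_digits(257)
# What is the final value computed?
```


sum_digits(257)
= 7 + sum_digits(25)
= 7 + 5 + sum_digits(2)
= 7 + 5 + 2 + sum_digits(0)
= 7 + 5 + 2 + 0
= 14


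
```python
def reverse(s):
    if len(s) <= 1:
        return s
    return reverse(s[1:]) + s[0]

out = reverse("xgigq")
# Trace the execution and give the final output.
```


reverse("xgigq")
= reverse("gigq") + "x"
= reverse("igq") + "g" + "x"
= reverse("gq") + "i" + "g" + "x"
= reverse("q") + "g" + "i" + "g" + "x"
= "q" + "g" + "i" + "g" + "x"
= "qgigx"


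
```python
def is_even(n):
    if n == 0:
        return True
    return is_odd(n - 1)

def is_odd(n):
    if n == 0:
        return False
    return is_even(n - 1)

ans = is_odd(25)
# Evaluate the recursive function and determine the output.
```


is_odd(25)
= is_even(24)
= is_odd(23)
= is_even(22)
= is_odd(21)
= is_even(20)
= is_odd(19)
= is_even(18)
= is_odd(17)
= is_even(16)
= is_odd(15)
= is_even(14)
= is_odd(13)
= is_even(12)
= is_odd(11)
= is_even(10)
= is_odd(9)
= is_even(8)
= is_odd(7)
= is_even(6)
= is_odd(5)
= is_even(4)
= is_odd(3)
= is_even(2)
= is_odd(1)
= is_even(0)
n == 0: return True
= True


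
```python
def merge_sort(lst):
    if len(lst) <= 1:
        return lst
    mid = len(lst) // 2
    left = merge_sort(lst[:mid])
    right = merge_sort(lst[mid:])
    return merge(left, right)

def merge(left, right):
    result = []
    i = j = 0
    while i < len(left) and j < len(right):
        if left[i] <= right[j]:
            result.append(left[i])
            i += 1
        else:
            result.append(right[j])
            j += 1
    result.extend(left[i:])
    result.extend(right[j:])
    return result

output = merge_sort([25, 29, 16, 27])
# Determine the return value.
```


merge_sort([25, 29, 16, 27])
Split into [25, 29] and [16, 27]
Left sorted: [25, 29]
Right sorted: [16, 27]
Merge [25, 29] and [16, 27]
= [16, 25, 27, 29]


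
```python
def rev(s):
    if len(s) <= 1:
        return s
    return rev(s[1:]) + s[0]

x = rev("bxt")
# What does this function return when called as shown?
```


rev("bxt")
= rev("xt") + "b"
= rev("t") + "x" + "b"
= "t" + "x" + "b"
= "txb"


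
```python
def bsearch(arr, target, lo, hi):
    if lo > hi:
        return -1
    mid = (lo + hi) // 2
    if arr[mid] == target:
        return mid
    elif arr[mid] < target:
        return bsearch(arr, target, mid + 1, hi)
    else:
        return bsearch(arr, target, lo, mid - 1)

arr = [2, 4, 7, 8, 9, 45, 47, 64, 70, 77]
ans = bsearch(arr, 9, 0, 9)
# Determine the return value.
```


bsearch(arr, 9, 0, 9)
lo=0, hi=9, mid=4, arr[mid]=9
arr[4] == 9, found at index 4
= 4


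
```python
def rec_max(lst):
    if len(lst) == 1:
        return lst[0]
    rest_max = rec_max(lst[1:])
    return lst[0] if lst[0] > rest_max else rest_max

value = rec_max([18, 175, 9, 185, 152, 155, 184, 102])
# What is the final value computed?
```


rec_max([18, 175, 9, 185, 152, 155, 184, 102])
= compare 18 with rec_max([175, 9, 185, 152, 155, 184, 102])
= compare 175 with rec_max([9, 185, 152, 155, 184, 102])
= compare 9 with rec_max([185, 152, 155, 184, 102])
= compare 185 with rec_max([152, 155, 184, 102])
= compare 152 with rec_max([155, 184, 102])
= compare 155 with rec_max([184, 102])
= compare 184 with rec_max([102])
Base: rec_max([102]) = 102
compare 184 with 102: max = 184
compare 155 with 184: max = 184
compare 152 with 184: max = 184
compare 185 with 184: max = 185
compare 9 with 185: max = 185
compare 175 with 185: max = 185
compare 18 with 185: max = 185
= 185


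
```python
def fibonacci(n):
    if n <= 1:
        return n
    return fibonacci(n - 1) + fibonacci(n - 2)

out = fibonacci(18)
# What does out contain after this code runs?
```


fibonacci(18)
= fibonacci(17) + fibonacci(16)
= (fibonacci(16) + fibonacci(15)) + fibonacci(16)
Computing bottom-up: fibonacci(0)=0, fibonacci(1)=1, fibonacci(2)=1, fibonacci(3)=2, fibonacci(4)=3, fibonacci(5)=5, fibonacci(6)=8, fibonacci(7)=13, fibonacci(8)=21, fibonacci(9)=34, fibonacci(10)=55, fibonacci(11)=89, fibonacci(12)=144, fibonacci(13)=233, fibonacci(14)=377, fibonacci(15)=610, fibonacci(16)=987, fibonacci(17)=1597, fibonacci(18)=2584
= 2584


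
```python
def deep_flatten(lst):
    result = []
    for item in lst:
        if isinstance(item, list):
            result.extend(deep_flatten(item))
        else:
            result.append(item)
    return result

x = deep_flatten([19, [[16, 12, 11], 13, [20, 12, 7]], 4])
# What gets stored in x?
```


deep_flatten([19, [[16, 12, 11], 13, [20, 12, 7]], 4])
Processing each element:
  19 is not a list -> append 19
  [[16, 12, 11], 13, [20, 12, 7]] is a list -> deep_flatten recursively -> [16, 12, 11, 13, 20, 12, 7]
  4 is not a list -> append 4
= [19, 16, 12, 11, 13, 20, 12, 7, 4]


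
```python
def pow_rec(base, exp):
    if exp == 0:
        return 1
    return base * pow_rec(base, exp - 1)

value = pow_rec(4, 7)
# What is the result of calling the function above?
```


pow_rec(4, 7)
= 4 * pow_rec(4, 6)
= 4 * 4 * pow_rec(4, 5)
= 4 * 4 * 4 * pow_rec(4, 4)
= 4 * 4 * 4 * 4 * pow_rec(4, 3)
= 4 * 4 * 4 * 4 * 4 * pow_rec(4, 2)
= 4 * 4 * 4 * 4 * 4 * 4 * pow_rec(4, 1)
= 4 * 4 * 4 * 4 * 4 * 4 * 4 * pow_rec(4, 0)
= 4 * 4 * 4 * 4 * 4 * 4 * 4 * 1
= 16384


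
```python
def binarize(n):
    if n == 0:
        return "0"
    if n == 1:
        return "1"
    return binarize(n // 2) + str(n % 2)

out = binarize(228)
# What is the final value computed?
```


binarize(228)
= binarize(114) + "0"
= binarize(57) + "0" + "0"
= binarize(28) + "1" + "0" + "0"
= binarize(14) + "0" + "1" + "0" + "0"
= binarize(7) + "0" + "0" + "1" + "0" + "0"
= binarize(3) + "1" + "0" + "0" + "1" + "0" + "0"
= binarize(1) + "1" + "1" + "0" + "0" + "1" + "0" + "0"
= "1" + "1" + "1" + "0" + "0" + "1" + "0" + "0"
= "11100100"


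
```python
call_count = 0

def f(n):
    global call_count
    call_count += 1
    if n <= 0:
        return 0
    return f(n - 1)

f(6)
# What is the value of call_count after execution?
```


f(6) calls f(5) calls ... calls f(0)
Total calls: 6 + 1 (for base case) = 7


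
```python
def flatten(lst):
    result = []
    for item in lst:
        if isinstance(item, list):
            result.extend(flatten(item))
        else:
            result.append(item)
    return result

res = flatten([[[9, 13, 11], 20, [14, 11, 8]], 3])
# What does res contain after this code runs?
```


flatten([[[9, 13, 11], 20, [14, 11, 8]], 3])
Processing each element:
  [[9, 13, 11], 20, [14, 11, 8]] is a list -> flatten recursively -> [9, 13, 11, 20, 14, 11, 8]
  3 is not a list -> append 3
= [9, 13, 11, 20, 14, 11, 8, 3]


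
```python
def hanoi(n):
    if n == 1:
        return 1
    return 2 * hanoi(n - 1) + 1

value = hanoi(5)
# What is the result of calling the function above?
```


hanoi(5)
= 2 * hanoi(4) + 1
= 2 * (2 * hanoi(3) + 1) + 1
= 2 * (2 * (2 * hanoi(2) + 1) + 1) + 1
= 2 * (2 * (2 * (2 * hanoi(1) + 1) + 1) + 1) + 1
Now compute bottom-up:
hanoi(1) = 1
hanoi(2) = 2 * 1 + 1 = 3
hanoi(3) = 2 * 3 + 1 = 7
hanoi(4) = 2 * 7 + 1 = 15
hanoi(5) = 2 * 15 + 1 = 31
= 31


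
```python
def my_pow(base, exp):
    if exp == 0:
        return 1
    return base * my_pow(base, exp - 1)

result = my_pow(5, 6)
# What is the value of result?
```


my_pow(5, 6)
= 5 * my_pow(5, 5)
= 5 * 5 * my_pow(5, 4)
= 5 * 5 * 5 * my_pow(5, 3)
= 5 * 5 * 5 * 5 * my_pow(5, 2)
= 5 * 5 * 5 * 5 * 5 * my_pow(5, 1)
= 5 * 5 * 5 * 5 * 5 * 5 * my_pow(5, 0)
= 5 * 5 * 5 * 5 * 5 * 5 * 1
= 15625


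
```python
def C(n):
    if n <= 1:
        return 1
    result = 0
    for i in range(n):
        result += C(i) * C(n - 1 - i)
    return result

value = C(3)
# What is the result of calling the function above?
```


C(3)
= sum of C(i) * C(3-1-i) for i in 0..2
First compute sub-values bottom-up:
  C(0) = 1, C(1) = 1
  C(2) = 1*1 + 1*1 = 2
Now C(3):
  C(0)*C(2) = 1*2 = 2
  C(1)*C(1) = 1*1 = 1
  C(2)*C(0) = 2*1 = 2
= 2 + 1 + 2
= 5


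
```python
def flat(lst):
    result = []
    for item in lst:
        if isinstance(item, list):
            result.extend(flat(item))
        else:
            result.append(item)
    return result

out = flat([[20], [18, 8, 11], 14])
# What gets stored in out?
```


flat([[20], [18, 8, 11], 14])
Processing each element:
  [20] is a list -> flat recursively -> [20]
  [18, 8, 11] is a list -> flat recursively -> [18, 8, 11]
  14 is not a list -> append 14
= [20, 18, 8, 11, 14]


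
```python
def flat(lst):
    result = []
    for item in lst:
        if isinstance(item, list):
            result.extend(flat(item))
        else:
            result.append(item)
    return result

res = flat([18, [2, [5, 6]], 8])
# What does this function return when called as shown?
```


flat([18, [2, [5, 6]], 8])
Processing each element:
  18 is not a list -> append 18
  [2, [5, 6]] is a list -> flat recursively -> [2, 5, 6]
  8 is not a list -> append 8
= [18, 2, 5, 6, 8]


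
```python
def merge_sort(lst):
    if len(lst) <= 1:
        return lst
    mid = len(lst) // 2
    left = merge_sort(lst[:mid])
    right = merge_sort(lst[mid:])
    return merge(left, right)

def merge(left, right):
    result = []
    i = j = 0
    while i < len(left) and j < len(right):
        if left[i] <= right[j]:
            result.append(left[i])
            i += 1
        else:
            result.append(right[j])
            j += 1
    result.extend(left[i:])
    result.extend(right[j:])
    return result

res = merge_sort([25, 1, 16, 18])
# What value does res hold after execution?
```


merge_sort([25, 1, 16, 18])
Split into [25, 1] and [16, 18]
Left sorted: [1, 25]
Right sorted: [16, 18]
Merge [1, 25] and [16, 18]
= [1, 16, 18, 25]


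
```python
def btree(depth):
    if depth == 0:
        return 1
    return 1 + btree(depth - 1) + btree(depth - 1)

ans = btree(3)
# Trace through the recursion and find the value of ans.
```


btree(3)
= 1 + btree(2) + btree(2)
= 1 + 2 * btree(2)
btree(k) = 2^(k+1) - 1
btree(0) = 1
btree(1) = 3
btree(2) = 7
btree(3) = 15
btree(3) = 2^4 - 1 = 15


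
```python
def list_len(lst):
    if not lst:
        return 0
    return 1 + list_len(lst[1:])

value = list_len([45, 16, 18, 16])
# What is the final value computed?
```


list_len([45, 16, 18, 16])
= 1 + list_len([16, 18, 16])
= 1 + 1 + list_len([18, 16])
= 1 + 1 + 1 + list_len([16])
= 1 + 1 + 1 + 1 + list_len([])
= 1 + 1 + 1 + 1 + 0
= 4


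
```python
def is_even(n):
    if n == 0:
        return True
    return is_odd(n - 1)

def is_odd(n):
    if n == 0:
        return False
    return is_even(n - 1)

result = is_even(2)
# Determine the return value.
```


is_even(2)
= is_odd(1)
= is_even(0)
n == 0: return True
= True


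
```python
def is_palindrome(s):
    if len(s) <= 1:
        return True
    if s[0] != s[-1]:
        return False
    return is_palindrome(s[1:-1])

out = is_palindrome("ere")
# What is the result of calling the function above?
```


is_palindrome("ere")
"ere": s[0]='e' == s[-1]='e' -> is_palindrome("r")
"r": len <= 1 -> True
= True


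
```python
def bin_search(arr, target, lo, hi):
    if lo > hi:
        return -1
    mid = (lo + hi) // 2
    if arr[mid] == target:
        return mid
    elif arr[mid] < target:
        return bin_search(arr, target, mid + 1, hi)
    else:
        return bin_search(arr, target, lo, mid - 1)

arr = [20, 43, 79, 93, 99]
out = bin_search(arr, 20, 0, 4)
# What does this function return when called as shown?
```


bin_search(arr, 20, 0, 4)
lo=0, hi=4, mid=2, arr[mid]=79
79 > 20, search left half
lo=0, hi=1, mid=0, arr[mid]=20
arr[0] == 20, found at index 0
= 0


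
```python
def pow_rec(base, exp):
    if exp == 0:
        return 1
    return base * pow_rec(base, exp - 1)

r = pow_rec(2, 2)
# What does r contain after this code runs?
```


pow_rec(2, 2)
= 2 * pow_rec(2, 1)
= 2 * 2 * pow_rec(2, 0)
= 2 * 2 * 1
= 4


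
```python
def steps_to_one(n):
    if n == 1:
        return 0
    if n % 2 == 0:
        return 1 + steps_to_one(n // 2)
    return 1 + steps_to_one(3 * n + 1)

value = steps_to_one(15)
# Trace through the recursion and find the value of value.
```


steps_to_one(15)
15 is odd -> 3*15+1 = 46 -> steps_to_one(46)
46 is even -> steps_to_one(23)
23 is odd -> 3*23+1 = 70 -> steps_to_one(70)
70 is even -> steps_to_one(35)
35 is odd -> 3*35+1 = 106 -> steps_to_one(106)
106 is even -> steps_to_one(53)
53 is odd -> 3*53+1 = 160 -> steps_to_one(160)
160 is even -> steps_to_one(80)
80 is even -> steps_to_one(40)
40 is even -> steps_to_one(20)
20 is even -> steps_to_one(10)
10 is even -> steps_to_one(5)
5 is odd -> 3*5+1 = 16 -> steps_to_one(16)
16 is even -> steps_to_one(8)
8 is even -> steps_to_one(4)
4 is even -> steps_to_one(2)
2 is even -> steps_to_one(1)
Reached 1 after 17 steps
= 17


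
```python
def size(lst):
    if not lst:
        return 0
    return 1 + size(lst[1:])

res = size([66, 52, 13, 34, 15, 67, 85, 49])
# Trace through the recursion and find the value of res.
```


size([66, 52, 13, 34, 15, 67, 85, 49])
= 1 + size([52, 13, 34, 15, 67, 85, 49])
= 1 + 1 + size([13, 34, 15, 67, 85, 49])
= 1 + 1 + 1 + size([34, 15, 67, 85, 49])
= 1 + 1 + 1 + 1 + size([15, 67, 85, 49])
= 1 + 1 + 1 + 1 + 1 + size([67, 85, 49])
= 1 + 1 + 1 + 1 + 1 + 1 + size([85, 49])
= 1 + 1 + 1 + 1 + 1 + 1 + 1 + size([49])
= 1 + 1 + 1 + 1 + 1 + 1 + 1 + 1 + size([])
= 1 + 1 + 1 + 1 + 1 + 1 + 1 + 1 + 0
= 8


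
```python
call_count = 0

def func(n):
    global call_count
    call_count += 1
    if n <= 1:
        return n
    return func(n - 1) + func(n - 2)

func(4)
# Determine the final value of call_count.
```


func(4) calls func(3) and func(2); each non-base call branches into two more.
Let C(k) = total number of calls made by func(k), including the call to func(k) itself.
Base cases: C(0) = 1, C(1) = 1
Recurrence: C(k) = 1 + C(k-1) + C(k-2)
  C(2) = 1 + C(1) + C(0) = 1 + 1 + 1 = 3
  C(3) = 1 + C(2) + C(1) = 1 + 3 + 1 = 5
  C(4) = 1 + C(3) + C(2) = 1 + 5 + 3 = 9
Total calls = C(4) = 9


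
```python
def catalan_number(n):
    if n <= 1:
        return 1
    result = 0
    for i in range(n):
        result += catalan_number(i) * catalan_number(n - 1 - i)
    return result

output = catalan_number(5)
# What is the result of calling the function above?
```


catalan_number(5)
= sum of catalan_number(i) * catalan_number(5-1-i) for i in 0..4
First compute sub-values bottom-up:
  catalan_number(0) = 1, catalan_number(1) = 1
  catalan_number(2) = 1*1 + 1*1 = 2
  catalan_number(3) = 1*2 + 1*1 + 2*1 = 5
  catalan_number(4) = 1*5 + 1*2 + 2*1 + 5*1 = 14
Now catalan_number(5):
  catalan_number(0)*catalan_number(4) = 1*14 = 14
  catalan_number(1)*catalan_number(3) = 1*5 = 5
  catalan_number(2)*catalan_number(2) = 2*2 = 4
  catalan_number(3)*catalan_number(1) = 5*1 = 5
  catalan_number(4)*catalan_number(0) = 14*1 = 14
= 14 + 5 + 4 + 5 + 14
= 42


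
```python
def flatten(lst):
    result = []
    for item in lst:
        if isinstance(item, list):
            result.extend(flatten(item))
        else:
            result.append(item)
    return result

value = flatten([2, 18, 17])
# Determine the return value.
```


flatten([2, 18, 17])
Processing each element:
  2 is not a list -> append 2
  18 is not a list -> append 18
  17 is not a list -> append 17
= [2, 18, 17]


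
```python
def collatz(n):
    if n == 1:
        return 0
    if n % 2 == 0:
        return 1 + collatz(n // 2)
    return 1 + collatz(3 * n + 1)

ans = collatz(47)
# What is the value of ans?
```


collatz(47)
47 is odd -> 3*47+1 = 142 -> collatz(142)
142 is even -> collatz(71)
71 is odd -> 3*71+1 = 214 -> collatz(214)
214 is even -> collatz(107)
107 is odd -> 3*107+1 = 322 -> collatz(322)
322 is even -> collatz(161)
161 is odd -> 3*161+1 = 484 -> collatz(484)
484 is even -> collatz(242)
242 is even -> collatz(121)
121 is odd -> 3*121+1 = 364 -> collatz(364)
364 is even -> collatz(182)
182 is even -> collatz(91)
91 is odd -> 3*91+1 = 274 -> collatz(274)
274 is even -> collatz(137)
137 is odd -> 3*137+1 = 412 -> collatz(412)
412 is even -> collatz(206)
206 is even -> collatz(103)
103 is odd -> 3*103+1 = 310 -> collatz(310)
310 is even -> collatz(155)
155 is odd -> 3*155+1 = 466 -> collatz(466)
466 is even -> collatz(233)
233 is odd -> 3*233+1 = 700 -> collatz(700)
700 is even -> collatz(350)
350 is even -> collatz(175)
175 is odd -> 3*175+1 = 526 -> collatz(526)
526 is even -> collatz(263)
263 is odd -> 3*263+1 = 790 -> collatz(790)
790 is even -> collatz(395)
395 is odd -> 3*395+1 = 1186 -> collatz(1186)
1186 is even -> collatz(593)
593 is odd -> 3*593+1 = 1780 -> collatz(1780)
1780 is even -> collatz(890)
890 is even -> collatz(445)
445 is odd -> 3*445+1 = 1336 -> collatz(1336)
1336 is even -> collatz(668)
668 is even -> collatz(334)
334 is even -> collatz(167)
167 is odd -> 3*167+1 = 502 -> collatz(502)
502 is even -> collatz(251)
251 is odd -> 3*251+1 = 754 -> collatz(754)
754 is even -> collatz(377)
377 is odd -> 3*377+1 = 1132 -> collatz(1132)
1132 is even -> collatz(566)
566 is even -> collatz(283)
283 is odd -> 3*283+1 = 850 -> collatz(850)
850 is even -> collatz(425)
425 is odd -> 3*425+1 = 1276 -> collatz(1276)
1276 is even -> collatz(638)
638 is even -> collatz(319)
319 is odd -> 3*319+1 = 958 -> collatz(958)
958 is even -> collatz(479)
479 is odd -> 3*479+1 = 1438 -> collatz(1438)
1438 is even -> collatz(719)
719 is odd -> 3*719+1 = 2158 -> collatz(2158)
2158 is even -> collatz(1079)
1079 is odd -> 3*1079+1 = 3238 -> collatz(3238)
3238 is even -> collatz(1619)
1619 is odd -> 3*1619+1 = 4858 -> collatz(4858)
4858 is even -> collatz(2429)
2429 is odd -> 3*2429+1 = 7288 -> collatz(7288)
7288 is even -> collatz(3644)
3644 is even -> collatz(1822)
1822 is even -> collatz(911)
911 is odd -> 3*911+1 = 2734 -> collatz(2734)
2734 is even -> collatz(1367)
1367 is odd -> 3*1367+1 = 4102 -> collatz(4102)
4102 is even -> collatz(2051)
2051 is odd -> 3*2051+1 = 6154 -> collatz(6154)
6154 is even -> collatz(3077)
3077 is odd -> 3*3077+1 = 9232 -> collatz(9232)
9232 is even -> collatz(4616)
4616 is even -> collatz(2308)
2308 is even -> collatz(1154)
1154 is even -> collatz(577)
577 is odd -> 3*577+1 = 1732 -> collatz(1732)
1732 is even -> collatz(866)
866 is even -> collatz(433)
433 is odd -> 3*433+1 = 1300 -> collatz(1300)
1300 is even -> collatz(650)
650 is even -> collatz(325)
325 is odd -> 3*325+1 = 976 -> collatz(976)
976 is even -> collatz(488)
488 is even -> collatz(244)
244 is even -> collatz(122)
122 is even -> collatz(61)
61 is odd -> 3*61+1 = 184 -> collatz(184)
184 is even -> collatz(92)
92 is even -> collatz(46)
46 is even -> collatz(23)
23 is odd -> 3*23+1 = 70 -> collatz(70)
70 is even -> collatz(35)
35 is odd -> 3*35+1 = 106 -> collatz(106)
106 is even -> collatz(53)
53 is odd -> 3*53+1 = 160 -> collatz(160)
160 is even -> collatz(80)
80 is even -> collatz(40)
40 is even -> collatz(20)
20 is even -> collatz(10)
10 is even -> collatz(5)
5 is odd -> 3*5+1 = 16 -> collatz(16)
16 is even -> collatz(8)
8 is even -> collatz(4)
4 is even -> collatz(2)
2 is even -> collatz(1)
Reached 1 after 104 steps
= 104


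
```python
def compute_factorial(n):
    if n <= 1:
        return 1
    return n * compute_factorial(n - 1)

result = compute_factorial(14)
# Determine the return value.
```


compute_factorial(14)
= 14 * compute_factorial(13)
= 14 * 13 * compute_factorial(12)
= 14 * 13 * 12 * compute_factorial(11)
= 14 * 13 * 12 * 11 * compute_factorial(10)
= 14 * 13 * 12 * 11 * 10 * compute_factorial(9)
= 14 * 13 * 12 * 11 * 10 * 9 * compute_factorial(8)
= 14 * 13 * 12 * 11 * 10 * 9 * 8 * compute_factorial(7)
= 14 * 13 * 12 * 11 * 10 * 9 * 8 * 7 * compute_factorial(6)
= 14 * 13 * 12 * 11 * 10 * 9 * 8 * 7 * 6 * compute_factorial(5)
= 14 * 13 * 12 * 11 * 10 * 9 * 8 * 7 * 6 * 5 * compute_factorial(4)
= 14 * 13 * 12 * 11 * 10 * 9 * 8 * 7 * 6 * 5 * 4 * compute_factorial(3)
= 14 * 13 * 12 * 11 * 10 * 9 * 8 * 7 * 6 * 5 * 4 * 3 * compute_factorial(2)
= 14 * 13 * 12 * 11 * 10 * 9 * 8 * 7 * 6 * 5 * 4 * 3 * 2 * compute_factorial(1)
= 14 * 13 * 12 * 11 * 10 * 9 * 8 * 7 * 6 * 5 * 4 * 3 * 2 * 1
= 87178291200


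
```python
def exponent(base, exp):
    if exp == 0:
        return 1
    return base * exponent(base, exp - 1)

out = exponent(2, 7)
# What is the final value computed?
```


exponent(2, 7)
= 2 * exponent(2, 6)
= 2 * 2 * exponent(2, 5)
= 2 * 2 * 2 * exponent(2, 4)
= 2 * 2 * 2 * 2 * exponent(2, 3)
= 2 * 2 * 2 * 2 * 2 * exponent(2, 2)
= 2 * 2 * 2 * 2 * 2 * 2 * exponent(2, 1)
= 2 * 2 * 2 * 2 * 2 * 2 * 2 * exponent(2, 0)
= 2 * 2 * 2 * 2 * 2 * 2 * 2 * 1
= 128


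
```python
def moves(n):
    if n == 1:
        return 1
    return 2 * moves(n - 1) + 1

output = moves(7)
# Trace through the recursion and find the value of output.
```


moves(7)
= 2 * moves(6) + 1
= 2 * (2 * moves(5) + 1) + 1
= 2 * (2 * (2 * moves(4) + 1) + 1) + 1
= 2 * (2 * (2 * (2 * moves(3) + 1) + 1) + 1) + 1
= 2 * (2 * (2 * (2 * (2 * moves(2) + 1) + 1) + 1) + 1) + 1
= 2 * (2 * (2 * (2 * (2 * (2 * moves(1) + 1) + 1) + 1) + 1) + 1) + 1
Now compute bottom-up:
moves(1) = 1
moves(2) = 2 * 1 + 1 = 3
moves(3) = 2 * 3 + 1 = 7
moves(4) = 2 * 7 + 1 = 15
moves(5) = 2 * 15 + 1 = 31
moves(6) = 2 * 31 + 1 = 63
moves(7) = 2 * 63 + 1 = 127
= 127


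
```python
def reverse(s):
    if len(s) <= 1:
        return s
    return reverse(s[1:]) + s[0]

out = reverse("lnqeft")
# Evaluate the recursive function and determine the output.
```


reverse("lnqeft")
= reverse("nqeft") + "l"
= reverse("qeft") + "n" + "l"
= reverse("eft") + "q" + "n" + "l"
= reverse("ft") + "e" + "q" + "n" + "l"
= reverse("t") + "f" + "e" + "q" + "n" + "l"
= "t" + "f" + "e" + "q" + "n" + "l"
= "tfeqnl"


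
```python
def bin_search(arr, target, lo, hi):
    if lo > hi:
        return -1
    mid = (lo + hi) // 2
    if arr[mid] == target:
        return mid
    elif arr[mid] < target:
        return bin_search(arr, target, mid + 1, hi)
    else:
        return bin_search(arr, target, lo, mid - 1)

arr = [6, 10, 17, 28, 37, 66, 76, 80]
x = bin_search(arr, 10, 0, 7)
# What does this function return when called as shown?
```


bin_search(arr, 10, 0, 7)
lo=0, hi=7, mid=3, arr[mid]=28
28 > 10, search left half
lo=0, hi=2, mid=1, arr[mid]=10
arr[1] == 10, found at index 1
= 1


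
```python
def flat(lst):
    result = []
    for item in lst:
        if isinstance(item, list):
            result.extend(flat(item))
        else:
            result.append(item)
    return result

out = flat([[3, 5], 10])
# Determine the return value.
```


flat([[3, 5], 10])
Processing each element:
  [3, 5] is a list -> flat recursively -> [3, 5]
  10 is not a list -> append 10
= [3, 5, 10]


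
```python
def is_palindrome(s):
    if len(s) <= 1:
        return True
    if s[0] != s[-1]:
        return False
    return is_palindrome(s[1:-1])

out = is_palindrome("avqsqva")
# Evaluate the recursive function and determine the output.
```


is_palindrome("avqsqva")
"avqsqva": s[0]='a' == s[-1]='a' -> is_palindrome("vqsqv")
"vqsqv": s[0]='v' == s[-1]='v' -> is_palindrome("qsq")
"qsq": s[0]='q' == s[-1]='q' -> is_palindrome("s")
"s": len <= 1 -> True
= True


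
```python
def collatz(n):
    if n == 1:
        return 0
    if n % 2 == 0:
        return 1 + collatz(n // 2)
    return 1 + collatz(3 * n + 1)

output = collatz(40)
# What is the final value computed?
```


collatz(40)
40 is even -> collatz(20)
20 is even -> collatz(10)
10 is even -> collatz(5)
5 is odd -> 3*5+1 = 16 -> collatz(16)
16 is even -> collatz(8)
8 is even -> collatz(4)
4 is even -> collatz(2)
2 is even -> collatz(1)
Reached 1 after 8 steps
= 8


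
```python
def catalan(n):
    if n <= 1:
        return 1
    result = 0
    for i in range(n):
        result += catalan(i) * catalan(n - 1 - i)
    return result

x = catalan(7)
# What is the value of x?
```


catalan(7)
= sum of catalan(i) * catalan(7-1-i) for i in 0..6
First compute sub-values bottom-up:
  catalan(0) = 1, catalan(1) = 1
  catalan(2) = 1*1 + 1*1 = 2
  catalan(3) = 1*2 + 1*1 + 2*1 = 5
  catalan(4) = 1*5 + 1*2 + 2*1 + 5*1 = 14
  catalan(5) = 1*14 + 1*5 + 2*2 + 5*1 + 14*1 = 42
  catalan(6) = 1*42 + 1*14 + 2*5 + 5*2 + 14*1 + 42*1 = 132
Now catalan(7):
  catalan(0)*catalan(6) = 1*132 = 132
  catalan(1)*catalan(5) = 1*42 = 42
  catalan(2)*catalan(4) = 2*14 = 28
  catalan(3)*catalan(3) = 5*5 = 25
  catalan(4)*catalan(2) = 14*2 = 28
  catalan(5)*catalan(1) = 42*1 = 42
  catalan(6)*catalan(0) = 132*1 = 132
= 132 + 42 + 28 + 25 + 28 + 42 + 132
= 429


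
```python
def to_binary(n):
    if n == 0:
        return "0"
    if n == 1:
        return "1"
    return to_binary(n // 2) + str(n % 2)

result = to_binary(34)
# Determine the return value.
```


to_binary(34)
= to_binary(17) + "0"
= to_binary(8) + "1" + "0"
= to_binary(4) + "0" + "1" + "0"
= to_binary(2) + "0" + "0" + "1" + "0"
= to_binary(1) + "0" + "0" + "0" + "1" + "0"
= "1" + "0" + "0" + "0" + "1" + "0"
= "100010"


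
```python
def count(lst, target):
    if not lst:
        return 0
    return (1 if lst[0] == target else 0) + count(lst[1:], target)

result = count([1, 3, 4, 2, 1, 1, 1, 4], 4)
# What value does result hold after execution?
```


count([1, 3, 4, 2, 1, 1, 1, 4], 4)
lst[0]=1 != 4: 0 + count([3, 4, 2, 1, 1, 1, 4], 4)
lst[0]=3 != 4: 0 + count([4, 2, 1, 1, 1, 4], 4)
lst[0]=4 == 4: 1 + count([2, 1, 1, 1, 4], 4)
lst[0]=2 != 4: 0 + count([1, 1, 1, 4], 4)
lst[0]=1 != 4: 0 + count([1, 1, 4], 4)
lst[0]=1 != 4: 0 + count([1, 4], 4)
lst[0]=1 != 4: 0 + count([4], 4)
lst[0]=4 == 4: 1 + count([], 4)
= 2


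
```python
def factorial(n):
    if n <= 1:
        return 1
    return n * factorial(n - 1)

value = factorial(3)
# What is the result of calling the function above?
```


factorial(3)
= 3 * factorial(2)
= 3 * 2 * factorial(1)
= 3 * 2 * 1
= 6


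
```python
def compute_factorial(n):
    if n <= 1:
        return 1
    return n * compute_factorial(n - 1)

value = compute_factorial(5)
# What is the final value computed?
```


compute_factorial(5)
= 5 * compute_factorial(4)
= 5 * 4 * compute_factorial(3)
= 5 * 4 * 3 * compute_factorial(2)
= 5 * 4 * 3 * 2 * compute_factorial(1)
= 5 * 4 * 3 * 2 * 1
= 120


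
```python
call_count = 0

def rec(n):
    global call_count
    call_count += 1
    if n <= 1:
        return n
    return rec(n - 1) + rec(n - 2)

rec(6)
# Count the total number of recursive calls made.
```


rec(6) calls rec(5) and rec(4); each non-base call branches into two more.
Let C(k) = total number of calls made by rec(k), including the call to rec(k) itself.
Base cases: C(0) = 1, C(1) = 1
Recurrence: C(k) = 1 + C(k-1) + C(k-2)
  C(2) = 1 + C(1) + C(0) = 1 + 1 + 1 = 3
  C(3) = 1 + C(2) + C(1) = 1 + 3 + 1 = 5
  C(4) = 1 + C(3) + C(2) = 1 + 5 + 3 = 9
  C(5) = 1 + C(4) + C(3) = 1 + 9 + 5 = 15
  C(6) = 1 + C(5) + C(4) = 1 + 15 + 9 = 25
Total calls = C(6) = 25


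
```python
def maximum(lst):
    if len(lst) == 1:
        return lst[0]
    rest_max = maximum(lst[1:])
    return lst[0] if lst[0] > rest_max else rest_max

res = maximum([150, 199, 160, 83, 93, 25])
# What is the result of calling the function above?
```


maximum([150, 199, 160, 83, 93, 25])
= compare 150 with maximum([199, 160, 83, 93, 25])
= compare 199 with maximum([160, 83, 93, 25])
= compare 160 with maximum([83, 93, 25])
= compare 83 with maximum([93, 25])
= compare 93 with maximum([25])
Base: maximum([25]) = 25
compare 93 with 25: max = 93
compare 83 with 93: max = 93
compare 160 with 93: max = 160
compare 199 with 160: max = 199
compare 150 with 199: max = 199
= 199


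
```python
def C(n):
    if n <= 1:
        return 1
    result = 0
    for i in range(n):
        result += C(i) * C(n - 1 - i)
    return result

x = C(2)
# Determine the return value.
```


C(2)
= sum of C(i) * C(2-1-i) for i in 0..1
  C(0)*C(1) = 1*1 = 1
  C(1)*C(0) = 1*1 = 1
= 1 + 1
= 2


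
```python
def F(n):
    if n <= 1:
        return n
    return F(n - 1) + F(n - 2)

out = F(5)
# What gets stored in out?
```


F(5)
= F(4) + F(3)
= (F(3) + F(2)) + F(3)
Computing bottom-up: F(0)=0, F(1)=1, F(2)=1, F(3)=2, F(4)=3, F(5)=5
= 5


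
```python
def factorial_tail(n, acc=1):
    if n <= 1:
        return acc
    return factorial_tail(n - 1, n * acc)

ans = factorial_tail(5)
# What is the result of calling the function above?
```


factorial_tail(5, 1)
= factorial_tail(4, 5 * 1) = factorial_tail(4, 5)
= factorial_tail(3, 4 * 5) = factorial_tail(3, 20)
= factorial_tail(2, 3 * 20) = factorial_tail(2, 60)
= factorial_tail(1, 2 * 60) = factorial_tail(1, 120)
n <= 1, return acc = 120


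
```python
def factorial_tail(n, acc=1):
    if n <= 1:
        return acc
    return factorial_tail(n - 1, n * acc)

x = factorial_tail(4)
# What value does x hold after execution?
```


factorial_tail(4, 1)
= factorial_tail(3, 4 * 1) = factorial_tail(3, 4)
= factorial_tail(2, 3 * 4) = factorial_tail(2, 12)
= factorial_tail(1, 2 * 12) = factorial_tail(1, 24)
n <= 1, return acc = 24


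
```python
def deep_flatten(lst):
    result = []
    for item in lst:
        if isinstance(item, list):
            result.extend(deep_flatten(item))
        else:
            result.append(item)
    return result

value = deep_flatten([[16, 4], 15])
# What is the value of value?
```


deep_flatten([[16, 4], 15])
Processing each element:
  [16, 4] is a list -> deep_flatten recursively -> [16, 4]
  15 is not a list -> append 15
= [16, 4, 15]


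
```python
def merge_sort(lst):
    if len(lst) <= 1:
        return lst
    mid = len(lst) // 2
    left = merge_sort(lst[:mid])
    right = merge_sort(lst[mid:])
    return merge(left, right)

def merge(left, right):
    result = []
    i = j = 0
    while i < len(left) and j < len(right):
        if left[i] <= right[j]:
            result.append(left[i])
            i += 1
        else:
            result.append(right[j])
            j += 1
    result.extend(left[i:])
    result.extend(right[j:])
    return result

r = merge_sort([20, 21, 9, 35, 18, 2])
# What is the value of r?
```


merge_sort([20, 21, 9, 35, 18, 2])
Split into [20, 21, 9] and [35, 18, 2]
Left sorted: [9, 20, 21]
Right sorted: [2, 18, 35]
Merge [9, 20, 21] and [2, 18, 35]
= [2, 9, 18, 20, 21, 35]


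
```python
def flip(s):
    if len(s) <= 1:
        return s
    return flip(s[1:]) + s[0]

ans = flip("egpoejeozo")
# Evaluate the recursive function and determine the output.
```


flip("egpoejeozo")
= flip("gpoejeozo") + "e"
= flip("poejeozo") + "g" + "e"
= flip("oejeozo") + "p" + "g" + "e"
= flip("ejeozo") + "o" + "p" + "g" + "e"
= flip("jeozo") + "e" + "o" + "p" + "g" + "e"
= flip("eozo") + "j" + "e" + "o" + "p" + "g" + "e"
= flip("ozo") + "e" + "j" + "e" + "o" + "p" + "g" + "e"
= flip("zo") + "o" + "e" + "j" + "e" + "o" + "p" + "g" + "e"
= flip("o") + "z" + "o" + "e" + "j" + "e" + "o" + "p" + "g" + "e"
= "o" + "z" + "o" + "e" + "j" + "e" + "o" + "p" + "g" + "e"
= "ozoejeopge"
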